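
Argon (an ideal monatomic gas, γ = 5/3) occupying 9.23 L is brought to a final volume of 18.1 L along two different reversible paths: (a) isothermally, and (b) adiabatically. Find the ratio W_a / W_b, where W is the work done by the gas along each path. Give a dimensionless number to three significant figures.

W_a / W_b ≈ 1.24

Path (a) isothermal: W = P₁V₁ ln(V₂/V₁) → W_a/(P₁V₁) = 0.6735.
Path (b) adiabatic: W = P₁V₁(1 − (V₁/V₂)^(γ−1))/(γ−1) → W_b/(P₁V₁) = 0.5426.
W_a / W_b = 0.6735 / 0.5426 = 1.241.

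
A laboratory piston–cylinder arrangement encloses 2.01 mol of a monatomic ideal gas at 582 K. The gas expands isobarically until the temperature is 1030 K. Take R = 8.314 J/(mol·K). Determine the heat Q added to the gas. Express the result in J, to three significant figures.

Isobaric: W = nRΔT = (2.01)(8.314)(448) = 7487 J.
ΔU = nCᵥΔT with Cᵥ = 3R/2: ΔU = (2.01)(12.47)(448) = 11230 J.
Q = ΔU + W = 11230 + 7487 = 18716 J.

Q ≈ 18700 J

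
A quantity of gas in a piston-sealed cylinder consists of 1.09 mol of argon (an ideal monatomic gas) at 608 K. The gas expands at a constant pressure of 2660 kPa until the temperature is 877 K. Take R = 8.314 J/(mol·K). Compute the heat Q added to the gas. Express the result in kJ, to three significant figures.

Q ≈ 6.09 kJ

Isobaric: W = nRΔT = (1.09)(8.314)(269) = 2438 J.
ΔU = nCᵥΔT with Cᵥ = 3R/2: ΔU = (1.09)(12.47)(269) = 3657 J.
Q = ΔU + W = 3657 + 2438 = 6094 J.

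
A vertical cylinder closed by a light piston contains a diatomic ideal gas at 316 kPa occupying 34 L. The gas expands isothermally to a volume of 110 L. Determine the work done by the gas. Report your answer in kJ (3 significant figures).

Isothermal: W = nRT ln(V₂/V₁) = P₁V₁ ln(V₂/V₁).
P₁V₁ = (316 kPa)(34 L) = 10744 J.
W = 10744 × ln(110/34) = 10744 × 1.174
W_by_gas = 12615 J.

W ≈ 12.6 kJ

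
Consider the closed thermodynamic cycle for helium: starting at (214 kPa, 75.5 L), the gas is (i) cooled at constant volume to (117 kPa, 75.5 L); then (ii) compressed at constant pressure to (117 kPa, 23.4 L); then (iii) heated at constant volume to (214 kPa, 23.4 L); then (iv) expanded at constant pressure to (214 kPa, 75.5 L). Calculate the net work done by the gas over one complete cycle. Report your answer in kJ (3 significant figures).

W_net ≈ 5.05 kJ

Constant-volume legs do no work.
W(ii) = (117)(23.4 − 75.5) = -6096 J; W(iv) = (214)(75.5 − 23.4) = 11149 J.
W_net = -6096 + 11149 = 5054 J (the clockwise enclosed area).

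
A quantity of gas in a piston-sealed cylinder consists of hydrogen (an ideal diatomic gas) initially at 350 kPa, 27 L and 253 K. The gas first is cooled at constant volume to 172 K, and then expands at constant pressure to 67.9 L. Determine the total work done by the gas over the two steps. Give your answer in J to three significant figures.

W_total ≈ 9730 J

Step 1 (isochoric): W = 0 (constant volume).
After step 1: P = 237.9 kPa (V unchanged).
Step 2 (isobaric): W = PΔV = (237.9 kPa)(67.9 − 27 L) = 9732 J.
W_total = 0 + 9732 = 9732 J.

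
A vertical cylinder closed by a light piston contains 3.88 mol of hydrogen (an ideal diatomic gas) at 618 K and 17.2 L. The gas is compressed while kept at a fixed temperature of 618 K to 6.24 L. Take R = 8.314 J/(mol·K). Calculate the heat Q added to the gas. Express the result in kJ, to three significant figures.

Q ≈ -20.2 kJ

Isothermal ⇒ ΔU = 0, so Q = W = nRT ln(V₂/V₁).
Q = (3.88)(8.314)(618) ln(6.24/17.2) = 19936 × -1.014 = -20213 J.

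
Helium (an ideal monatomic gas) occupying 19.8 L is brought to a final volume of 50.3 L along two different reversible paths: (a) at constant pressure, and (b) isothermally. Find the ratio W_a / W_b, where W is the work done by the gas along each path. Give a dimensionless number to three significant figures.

W_a / W_b ≈ 1.65

Path (a) isobaric: W = P₁(V₂ − V₁) → W_a/(P₁V₁) = 1.54.
Path (b) isothermal: W = P₁V₁ ln(V₂/V₁) → W_b/(P₁V₁) = 0.9323.
W_a / W_b = 1.54 / 0.9323 = 1.652.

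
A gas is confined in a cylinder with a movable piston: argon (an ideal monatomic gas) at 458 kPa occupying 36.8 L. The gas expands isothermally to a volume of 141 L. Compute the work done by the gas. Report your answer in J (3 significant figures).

Isothermal: W = nRT ln(V₂/V₁) = P₁V₁ ln(V₂/V₁).
P₁V₁ = (458 kPa)(36.8 L) = 16854 J.
W = 16854 × ln(141/36.8) = 16854 × 1.343
W_by_gas = 22640 J.

W ≈ 22600 J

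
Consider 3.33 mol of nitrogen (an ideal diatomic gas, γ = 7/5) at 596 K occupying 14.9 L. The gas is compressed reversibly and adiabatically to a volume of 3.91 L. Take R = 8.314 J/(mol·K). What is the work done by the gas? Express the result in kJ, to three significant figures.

Adiabatic: TV^(γ−1) = const with γ = 7/5.
T₂ = T₁ (V₁/V₂)^(γ−1) = 596 × (14.9/3.91)^0.4 = 596 × 1.708 = 1018 K.
W_by = nCᵥ(T₁ − T₂) = (3.33)(20.79)(596 − 1018) = -29192 J.

W ≈ -29.2 kJ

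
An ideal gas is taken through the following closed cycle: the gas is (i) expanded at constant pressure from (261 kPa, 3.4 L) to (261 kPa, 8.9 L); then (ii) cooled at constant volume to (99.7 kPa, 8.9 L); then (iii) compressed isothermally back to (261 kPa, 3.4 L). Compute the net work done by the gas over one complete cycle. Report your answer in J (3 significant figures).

W_net ≈ 582 J

Leg (i): W = PΔV = (261)(8.9 − 3.4) = 1436 J.
Leg (ii): W = 0.
Leg (iii): W = PᵢVᵢ ln(V_f/Vᵢ) = (887.3) ln(3.4/8.9) = -853.9 J.
W_net = 1436 − 853.9 = 581.6 J.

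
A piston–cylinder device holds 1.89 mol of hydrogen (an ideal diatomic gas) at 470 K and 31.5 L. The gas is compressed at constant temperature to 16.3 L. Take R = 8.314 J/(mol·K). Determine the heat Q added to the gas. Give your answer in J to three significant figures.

Isothermal ⇒ ΔU = 0, so Q = W = nRT ln(V₂/V₁).
Q = (1.89)(8.314)(470) ln(16.3/31.5) = 7385 × -0.6588 = -4866 J.

Q ≈ -4870 J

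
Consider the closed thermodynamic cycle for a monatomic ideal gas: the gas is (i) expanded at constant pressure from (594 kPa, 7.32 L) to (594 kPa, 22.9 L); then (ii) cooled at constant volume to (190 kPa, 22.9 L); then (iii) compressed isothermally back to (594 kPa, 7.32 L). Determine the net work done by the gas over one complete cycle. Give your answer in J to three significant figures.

Leg (i): W = PΔV = (594)(22.9 − 7.32) = 9255 J.
Leg (ii): W = 0.
Leg (iii): W = PᵢVᵢ ln(V_f/Vᵢ) = (4351) ln(7.32/22.9) = -4962 J.
W_net = 9255 − 4962 = 4292 J.

W_net ≈ 4290 J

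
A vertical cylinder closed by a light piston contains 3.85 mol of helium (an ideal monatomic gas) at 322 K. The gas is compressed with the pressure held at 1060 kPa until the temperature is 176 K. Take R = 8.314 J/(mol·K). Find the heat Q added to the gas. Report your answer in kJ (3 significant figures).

Q ≈ -11.7 kJ

Isobaric: W = nRΔT = (3.85)(8.314)(-146) = -4673 J.
ΔU = nCᵥΔT with Cᵥ = 3R/2: ΔU = (3.85)(12.47)(-146) = -7010 J.
Q = ΔU + W = -7010 − 4673 = -11683 J.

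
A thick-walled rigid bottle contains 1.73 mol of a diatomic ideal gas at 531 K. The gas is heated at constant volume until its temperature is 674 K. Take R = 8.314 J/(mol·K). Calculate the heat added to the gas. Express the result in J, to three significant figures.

Q ≈ 5140 J

Constant volume ⇒ W = 0, so Q = ΔU = nCᵥΔT with Cᵥ = 5R/2 = 20.79 J/(mol·K).
ΔU = (1.73)(20.79)(674 − 531) = 5142 J.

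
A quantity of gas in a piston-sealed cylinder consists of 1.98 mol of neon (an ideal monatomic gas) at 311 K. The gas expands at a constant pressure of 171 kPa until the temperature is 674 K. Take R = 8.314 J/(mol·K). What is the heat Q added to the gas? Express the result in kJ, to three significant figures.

Isobaric: W = nRΔT = (1.98)(8.314)(363) = 5976 J.
ΔU = nCᵥΔT with Cᵥ = 3R/2: ΔU = (1.98)(12.47)(363) = 8963 J.
Q = ΔU + W = 8963 + 5976 = 14939 J.

Q ≈ 14.9 kJ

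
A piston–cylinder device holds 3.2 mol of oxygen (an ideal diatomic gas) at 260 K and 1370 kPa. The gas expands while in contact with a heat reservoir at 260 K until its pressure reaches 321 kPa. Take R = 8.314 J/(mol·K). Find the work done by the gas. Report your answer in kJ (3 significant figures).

Isothermal process: W = nRT ln(V₂/V₁) = nRT ln(P₁/P₂).
W = (3.2)(8.314)(260) × ln(1370/321)
  = 6917 × ln(4.268) = 6917 × 1.451
W_by_gas = 10038 J.

W ≈ 10.0 kJ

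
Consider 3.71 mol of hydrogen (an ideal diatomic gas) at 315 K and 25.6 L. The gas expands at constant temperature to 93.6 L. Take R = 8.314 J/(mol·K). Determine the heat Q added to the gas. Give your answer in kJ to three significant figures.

Isothermal ⇒ ΔU = 0, so Q = W = nRT ln(V₂/V₁).
Q = (3.71)(8.314)(315) ln(93.6/25.6) = 9716 × 1.296 = 12596 J.

Q ≈ 12.6 kJ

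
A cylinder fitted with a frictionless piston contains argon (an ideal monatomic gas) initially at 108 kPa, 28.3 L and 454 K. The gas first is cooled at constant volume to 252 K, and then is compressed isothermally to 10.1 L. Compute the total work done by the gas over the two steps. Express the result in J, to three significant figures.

Step 1 (isochoric): W = 0 (constant volume).
After step 1: P = 59.95 kPa (V unchanged).
Step 2 (isothermal): W = P₁V₁ ln(V₂/V₁) = (1697) ln(10.1/28.3) = -1748 J.
W_total = 0 − 1748 = -1748 J.

W_total ≈ -1750 J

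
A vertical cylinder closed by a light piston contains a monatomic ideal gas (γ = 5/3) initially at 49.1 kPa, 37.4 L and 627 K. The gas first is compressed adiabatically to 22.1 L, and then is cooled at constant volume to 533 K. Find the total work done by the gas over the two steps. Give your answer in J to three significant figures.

W_total ≈ -1160 J

Step 1 (adiabatic): W = (P₁V₁ − P₂V₂)/(γ−1) = (1836 − 2608)/0.667 = -1157 J.
Step 2 (isochoric): W = 0 (constant volume).
W_total = -1157 + 0 = -1157 J.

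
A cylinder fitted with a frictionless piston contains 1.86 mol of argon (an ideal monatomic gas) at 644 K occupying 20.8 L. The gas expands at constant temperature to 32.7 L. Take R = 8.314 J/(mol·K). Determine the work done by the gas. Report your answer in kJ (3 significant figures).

Isothermal: W = nRT ln(V₂/V₁).
W = (1.86)(8.314)(644) × ln(32.7/20.8)
  = 9959 × 0.4524
W_by_gas = 4506 J.

W ≈ 4.51 kJ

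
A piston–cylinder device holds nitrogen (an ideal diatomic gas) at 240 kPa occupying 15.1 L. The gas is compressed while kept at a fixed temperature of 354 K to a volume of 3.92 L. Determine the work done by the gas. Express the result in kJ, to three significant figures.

Isothermal: W = nRT ln(V₂/V₁) = P₁V₁ ln(V₂/V₁).
P₁V₁ = (240 kPa)(15.1 L) = 3624 J.
W = 3624 × ln(3.92/15.1) = 3624 × -1.349
W_by_gas = -4887 J.

W ≈ -4.89 kJ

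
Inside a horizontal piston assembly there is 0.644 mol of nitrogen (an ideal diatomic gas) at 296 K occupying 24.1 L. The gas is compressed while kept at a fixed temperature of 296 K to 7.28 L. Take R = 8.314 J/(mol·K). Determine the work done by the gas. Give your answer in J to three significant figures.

W ≈ -1900 J

Isothermal: W = nRT ln(V₂/V₁).
W = (0.644)(8.314)(296) × ln(7.28/24.1)
  = 1585 × -1.197
W_by_gas = -1897 J.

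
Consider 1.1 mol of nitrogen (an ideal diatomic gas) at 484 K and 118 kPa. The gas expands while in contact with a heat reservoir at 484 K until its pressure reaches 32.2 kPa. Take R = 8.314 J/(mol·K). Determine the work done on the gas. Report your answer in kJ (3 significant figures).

W ≈ -5.75 kJ

Isothermal process: W = nRT ln(V₂/V₁) = nRT ln(P₁/P₂).
W = (1.1)(8.314)(484) × ln(118/32.2)
  = 4426 × ln(3.665) = 4426 × 1.299
W_by_gas = 5749 J; work on gas = −W_by = -5749 J.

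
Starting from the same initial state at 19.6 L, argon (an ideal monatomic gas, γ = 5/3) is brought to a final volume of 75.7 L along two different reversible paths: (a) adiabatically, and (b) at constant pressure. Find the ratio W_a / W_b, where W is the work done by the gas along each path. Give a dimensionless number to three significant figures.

W_a / W_b ≈ 0.311

Path (a) adiabatic: W = P₁V₁(1 − (V₁/V₂)^(γ−1))/(γ−1) → W_a/(P₁V₁) = 0.8907.
Path (b) isobaric: W = P₁(V₂ − V₁) → W_b/(P₁V₁) = 2.862.
W_a / W_b = 0.8907 / 2.862 = 0.3112.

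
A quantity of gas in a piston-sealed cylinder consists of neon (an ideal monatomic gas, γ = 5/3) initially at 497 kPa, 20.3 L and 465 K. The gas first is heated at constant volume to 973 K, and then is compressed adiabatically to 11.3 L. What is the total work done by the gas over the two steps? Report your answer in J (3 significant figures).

Step 1 (isochoric): W = 0 (constant volume).
After step 1: P = 1040 kPa (V unchanged).
Step 2 (adiabatic): W = (P₁V₁ − P₂V₂)/(γ−1) = (21111 − 31198)/0.667 = -15130 J.
W_total = 0 − 15130 = -15130 J.

W_total ≈ -15100 J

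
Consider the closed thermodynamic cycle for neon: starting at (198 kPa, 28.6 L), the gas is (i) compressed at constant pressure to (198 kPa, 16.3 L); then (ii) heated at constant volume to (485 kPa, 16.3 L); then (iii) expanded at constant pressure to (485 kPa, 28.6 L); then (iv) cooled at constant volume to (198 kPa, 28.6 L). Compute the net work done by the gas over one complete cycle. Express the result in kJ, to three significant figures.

Constant-volume legs do no work.
W(i) = (198)(16.3 − 28.6) = -2435 J; W(iii) = (485)(28.6 − 16.3) = 5966 J.
W_net = -2435 + 5966 = 3530 J (the clockwise enclosed area).

W_net ≈ 3.53 kJ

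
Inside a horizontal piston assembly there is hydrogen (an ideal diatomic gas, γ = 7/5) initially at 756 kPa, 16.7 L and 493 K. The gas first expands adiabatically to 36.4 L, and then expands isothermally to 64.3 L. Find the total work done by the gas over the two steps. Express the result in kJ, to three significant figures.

W_total ≈ 13.7 kJ

Step 1 (adiabatic): W = (P₁V₁ − P₂V₂)/(γ−1) = (12625 − 9245)/0.4 = 8452 J.
After step 1: P = 254 kPa, V = 36.4 L, T = 361 K.
Step 2 (isothermal): W = P₁V₁ ln(V₂/V₁) = (9245) ln(64.3/36.4) = 5260 J.
W_total = 8452 + 5260 = 13712 J.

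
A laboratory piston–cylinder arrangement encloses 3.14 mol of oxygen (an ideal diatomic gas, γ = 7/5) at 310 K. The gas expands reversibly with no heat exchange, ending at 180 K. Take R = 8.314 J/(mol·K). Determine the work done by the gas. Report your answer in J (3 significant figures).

Adiabatic ⇒ Q = 0, so W_by = −ΔU = nCᵥ(T₁ − T₂).
Cᵥ = 5R/2 = 20.79 J/(mol·K).
W = (3.14)(20.79)(310 − 180) = 8484 J.

W ≈ 8480 J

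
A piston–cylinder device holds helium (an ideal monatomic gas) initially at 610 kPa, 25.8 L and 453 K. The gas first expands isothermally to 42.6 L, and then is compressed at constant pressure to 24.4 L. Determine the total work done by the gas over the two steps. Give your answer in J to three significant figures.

W_total ≈ 1170 J

Step 1 (isothermal): W = P₁V₁ ln(V₂/V₁) = (15738) ln(42.6/25.8) = 7892 J.
After step 1: P = 369.4 kPa, V = 42.6 L, T = 453 K.
Step 2 (isobaric): W = PΔV = (369.4 kPa)(24.4 − 42.6 L) = -6724 J.
W_total = 7892 − 6724 = 1169 J.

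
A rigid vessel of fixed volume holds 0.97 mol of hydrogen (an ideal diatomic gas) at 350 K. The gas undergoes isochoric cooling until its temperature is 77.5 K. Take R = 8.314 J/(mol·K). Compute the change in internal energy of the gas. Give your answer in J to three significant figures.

ΔU ≈ -5490 J

Constant volume ⇒ W = 0, so Q = ΔU = nCᵥΔT with Cᵥ = 5R/2 = 20.79 J/(mol·K).
ΔU = (0.97)(20.79)(77.5 − 350) = -5494 J.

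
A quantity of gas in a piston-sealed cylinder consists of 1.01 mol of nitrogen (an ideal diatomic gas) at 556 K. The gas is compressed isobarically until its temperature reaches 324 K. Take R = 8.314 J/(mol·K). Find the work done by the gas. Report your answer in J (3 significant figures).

Isobaric: W = P ΔV = nR ΔT.
W = (1.01)(8.314)(324 − 556) = -1948 J.

W ≈ -1950 J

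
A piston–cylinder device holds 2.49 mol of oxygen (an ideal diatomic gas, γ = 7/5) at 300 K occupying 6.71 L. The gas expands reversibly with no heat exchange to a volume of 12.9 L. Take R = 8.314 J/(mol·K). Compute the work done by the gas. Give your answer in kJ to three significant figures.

Adiabatic: TV^(γ−1) = const with γ = 7/5.
T₂ = T₁ (V₁/V₂)^(γ−1) = 300 × (6.71/12.9)^0.4 = 300 × 0.7699 = 231 K.
W_by = nCᵥ(T₁ − T₂) = (2.49)(20.79)(300 − 231) = 3572 J.

W ≈ 3.57 kJ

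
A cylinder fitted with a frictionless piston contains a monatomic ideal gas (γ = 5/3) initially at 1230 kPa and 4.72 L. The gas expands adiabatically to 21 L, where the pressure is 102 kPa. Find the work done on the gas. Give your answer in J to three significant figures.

Adiabatic: W = (P₁V₁ − P₂V₂)/(γ − 1) with γ = 5/3.
P₁V₁ = 5806 J, P₂V₂ = 2142 J.
W = (5806 − 2142) / 0.6667 = 5495 J.
Work on gas = −W_by = -5495 J.

W ≈ -5500 J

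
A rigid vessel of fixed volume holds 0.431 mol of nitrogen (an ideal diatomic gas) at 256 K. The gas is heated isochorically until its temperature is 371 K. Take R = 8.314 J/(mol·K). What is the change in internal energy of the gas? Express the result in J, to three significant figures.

ΔU ≈ 1030 J

Constant volume ⇒ W = 0, so Q = ΔU = nCᵥΔT with Cᵥ = 5R/2 = 20.79 J/(mol·K).
ΔU = (0.431)(20.79)(371 − 256) = 1030 J.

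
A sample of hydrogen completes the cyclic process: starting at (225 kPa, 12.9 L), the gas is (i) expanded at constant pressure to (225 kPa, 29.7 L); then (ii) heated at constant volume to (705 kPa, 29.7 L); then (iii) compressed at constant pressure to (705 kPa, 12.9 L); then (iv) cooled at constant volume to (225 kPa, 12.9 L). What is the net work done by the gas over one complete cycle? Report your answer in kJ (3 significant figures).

W_net ≈ -8.06 kJ

Constant-volume legs do no work.
W(i) = (225)(29.7 − 12.9) = 3780 J; W(iii) = (705)(12.9 − 29.7) = -11844 J.
W_net = 3780 − 11844 = -8064 J (the counter-clockwise enclosed area).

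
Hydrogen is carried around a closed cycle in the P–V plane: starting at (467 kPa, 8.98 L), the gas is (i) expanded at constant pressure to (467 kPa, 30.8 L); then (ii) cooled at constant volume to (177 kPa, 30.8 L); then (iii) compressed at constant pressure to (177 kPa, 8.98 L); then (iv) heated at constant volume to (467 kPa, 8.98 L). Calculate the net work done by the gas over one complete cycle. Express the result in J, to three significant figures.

W_net ≈ 6330 J

Constant-volume legs do no work.
W(i) = (467)(30.8 − 8.98) = 10190 J; W(iii) = (177)(8.98 − 30.8) = -3862 J.
W_net = 10190 − 3862 = 6328 J (the clockwise enclosed area).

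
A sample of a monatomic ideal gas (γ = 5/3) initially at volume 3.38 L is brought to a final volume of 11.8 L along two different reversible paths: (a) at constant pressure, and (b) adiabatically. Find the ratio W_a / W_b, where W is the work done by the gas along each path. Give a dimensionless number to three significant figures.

Path (a) isobaric: W = P₁(V₂ − V₁) → W_a/(P₁V₁) = 2.491.
Path (b) adiabatic: W = P₁V₁(1 − (V₁/V₂)^(γ−1))/(γ−1) → W_b/(P₁V₁) = 0.8482.
W_a / W_b = 2.491 / 0.8482 = 2.937.

W_a / W_b ≈ 2.94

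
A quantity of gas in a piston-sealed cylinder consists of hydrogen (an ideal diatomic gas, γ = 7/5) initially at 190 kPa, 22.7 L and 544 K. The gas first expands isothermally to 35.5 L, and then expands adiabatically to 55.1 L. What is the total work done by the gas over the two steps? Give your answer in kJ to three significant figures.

W_total ≈ 3.67 kJ

Step 1 (isothermal): W = P₁V₁ ln(V₂/V₁) = (4313) ln(35.5/22.7) = 1929 J.
After step 1: P = 121.5 kPa, V = 35.5 L, T = 544 K.
Step 2 (adiabatic): W = (P₁V₁ − P₂V₂)/(γ−1) = (4313 − 3618)/0.4 = 1739 J.
W_total = 1929 + 1739 = 3667 J.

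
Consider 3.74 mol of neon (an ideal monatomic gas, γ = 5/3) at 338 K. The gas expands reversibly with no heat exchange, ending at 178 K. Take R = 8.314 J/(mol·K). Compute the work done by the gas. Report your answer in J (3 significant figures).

Adiabatic ⇒ Q = 0, so W_by = −ΔU = nCᵥ(T₁ − T₂).
Cᵥ = 3R/2 = 12.47 J/(mol·K).
W = (3.74)(12.47)(338 − 178) = 7463 J.

W ≈ 7460 J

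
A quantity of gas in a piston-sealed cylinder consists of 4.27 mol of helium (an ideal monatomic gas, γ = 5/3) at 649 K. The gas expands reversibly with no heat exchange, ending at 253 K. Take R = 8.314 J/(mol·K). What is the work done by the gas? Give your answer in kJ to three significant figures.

Adiabatic ⇒ Q = 0, so W_by = −ΔU = nCᵥ(T₁ − T₂).
Cᵥ = 3R/2 = 12.47 J/(mol·K).
W = (4.27)(12.47)(649 − 253) = 21087 J.

W ≈ 21.1 kJ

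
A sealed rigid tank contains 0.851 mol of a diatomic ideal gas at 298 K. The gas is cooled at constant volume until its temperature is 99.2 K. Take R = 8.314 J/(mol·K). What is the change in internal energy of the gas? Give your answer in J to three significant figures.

ΔU ≈ -3520 J

Constant volume ⇒ W = 0, so Q = ΔU = nCᵥΔT with Cᵥ = 5R/2 = 20.79 J/(mol·K).
ΔU = (0.851)(20.79)(99.2 − 298) = -3516 J.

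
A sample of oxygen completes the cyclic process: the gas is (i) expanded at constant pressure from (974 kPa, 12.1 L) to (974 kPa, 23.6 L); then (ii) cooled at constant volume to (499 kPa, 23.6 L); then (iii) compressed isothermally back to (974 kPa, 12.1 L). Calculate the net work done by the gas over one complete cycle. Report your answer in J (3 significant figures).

Leg (i): W = PΔV = (974)(23.6 − 12.1) = 11201 J.
Leg (ii): W = 0.
Leg (iii): W = PᵢVᵢ ln(V_f/Vᵢ) = (11776) ln(12.1/23.6) = -7867 J.
W_net = 11201 − 7867 = 3334 J.

W_net ≈ 3330 J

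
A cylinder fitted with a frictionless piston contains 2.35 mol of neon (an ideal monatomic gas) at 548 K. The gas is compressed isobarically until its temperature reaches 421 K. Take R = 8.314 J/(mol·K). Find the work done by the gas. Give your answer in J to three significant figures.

W ≈ -2480 J

Isobaric: W = P ΔV = nR ΔT.
W = (2.35)(8.314)(421 − 548) = -2481 J.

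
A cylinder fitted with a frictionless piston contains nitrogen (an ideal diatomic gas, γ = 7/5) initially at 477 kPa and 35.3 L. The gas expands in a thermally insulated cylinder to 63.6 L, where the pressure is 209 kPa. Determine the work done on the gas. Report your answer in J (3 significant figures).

Adiabatic: W = (P₁V₁ − P₂V₂)/(γ − 1) with γ = 7/5.
P₁V₁ = 16838 J, P₂V₂ = 13292 J.
W = (16838 − 13292) / 0.4 = 8864 J.
Work on gas = −W_by = -8864 J.

W ≈ -8860 J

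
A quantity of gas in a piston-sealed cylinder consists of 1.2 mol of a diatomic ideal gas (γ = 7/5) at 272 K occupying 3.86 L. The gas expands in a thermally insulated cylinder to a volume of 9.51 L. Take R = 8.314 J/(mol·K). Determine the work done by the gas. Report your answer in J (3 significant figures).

Adiabatic: TV^(γ−1) = const with γ = 7/5.
T₂ = T₁ (V₁/V₂)^(γ−1) = 272 × (3.86/9.51)^0.4 = 272 × 0.6972 = 189.6 K.
W_by = nCᵥ(T₁ − T₂) = (1.2)(20.79)(272 − 189.6) = 2054 J.

W ≈ 2050 J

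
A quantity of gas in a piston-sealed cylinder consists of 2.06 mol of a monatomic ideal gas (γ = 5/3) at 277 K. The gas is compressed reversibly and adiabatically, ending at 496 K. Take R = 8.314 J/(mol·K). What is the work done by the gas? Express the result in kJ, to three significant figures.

Adiabatic ⇒ Q = 0, so W_by = −ΔU = nCᵥ(T₁ − T₂).
Cᵥ = 3R/2 = 12.47 J/(mol·K).
W = (2.06)(12.47)(277 − 496) = -5626 J.

W ≈ -5.63 kJ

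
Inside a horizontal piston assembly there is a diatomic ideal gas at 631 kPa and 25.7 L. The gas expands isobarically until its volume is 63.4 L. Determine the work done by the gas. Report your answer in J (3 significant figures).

Isobaric: W = P ΔV.
W = (631 kPa)(63.4 − 25.7 L) = (631)(37.7) = 23789 J.

W ≈ 23800 J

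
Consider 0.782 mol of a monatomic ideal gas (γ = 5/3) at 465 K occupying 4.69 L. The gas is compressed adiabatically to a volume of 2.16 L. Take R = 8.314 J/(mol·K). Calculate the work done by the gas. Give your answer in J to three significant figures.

Adiabatic: TV^(γ−1) = const with γ = 5/3.
T₂ = T₁ (V₁/V₂)^(γ−1) = 465 × (4.69/2.16)^0.667 = 465 × 1.677 = 779.7 K.
W_by = nCᵥ(T₁ − T₂) = (0.782)(12.47)(465 − 779.7) = -3069 J.

W ≈ -3070 J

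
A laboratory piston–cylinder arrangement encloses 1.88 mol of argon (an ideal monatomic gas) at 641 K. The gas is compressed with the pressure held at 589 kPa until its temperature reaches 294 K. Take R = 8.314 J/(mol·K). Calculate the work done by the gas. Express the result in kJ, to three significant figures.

W ≈ -5.42 kJ

Isobaric: W = P ΔV = nR ΔT.
W = (1.88)(8.314)(294 − 641) = -5424 J.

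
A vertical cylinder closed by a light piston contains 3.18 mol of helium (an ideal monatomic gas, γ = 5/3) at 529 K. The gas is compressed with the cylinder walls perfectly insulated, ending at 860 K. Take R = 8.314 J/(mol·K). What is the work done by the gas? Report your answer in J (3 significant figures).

Adiabatic ⇒ Q = 0, so W_by = −ΔU = nCᵥ(T₁ − T₂).
Cᵥ = 3R/2 = 12.47 J/(mol·K).
W = (3.18)(12.47)(529 − 860) = -13127 J.

W ≈ -13100 J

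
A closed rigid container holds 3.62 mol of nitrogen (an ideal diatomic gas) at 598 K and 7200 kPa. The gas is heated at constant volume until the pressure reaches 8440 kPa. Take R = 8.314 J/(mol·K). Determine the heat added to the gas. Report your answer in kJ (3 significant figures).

Constant volume ⇒ W = 0, so Q = ΔU = nCᵥΔT with Cᵥ = 5R/2 = 20.79 J/(mol·K).
At constant V, T₂/T₁ = P₂/P₁ ⇒ ΔT = T₁(P₂/P₁ − 1) = 598·(8440/7200 − 1) = 103 K.
ΔU = (3.62)(20.79)(103) = 7749 J.

Q ≈ 7.75 kJ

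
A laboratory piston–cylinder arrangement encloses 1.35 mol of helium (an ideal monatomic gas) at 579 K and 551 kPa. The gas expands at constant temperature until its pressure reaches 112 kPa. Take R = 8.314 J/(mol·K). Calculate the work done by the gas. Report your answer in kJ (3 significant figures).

W ≈ 10.4 kJ

Isothermal process: W = nRT ln(V₂/V₁) = nRT ln(P₁/P₂).
W = (1.35)(8.314)(579) × ln(551/112)
  = 6499 × ln(4.92) = 6499 × 1.593
W_by_gas = 10354 J.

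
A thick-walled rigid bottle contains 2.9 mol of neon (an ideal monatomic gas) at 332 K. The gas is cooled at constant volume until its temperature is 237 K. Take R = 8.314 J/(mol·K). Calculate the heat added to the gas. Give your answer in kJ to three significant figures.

Q ≈ -3.44 kJ

Constant volume ⇒ W = 0, so Q = ΔU = nCᵥΔT with Cᵥ = 3R/2 = 12.47 J/(mol·K).
ΔU = (2.9)(12.47)(237 − 332) = -3436 J.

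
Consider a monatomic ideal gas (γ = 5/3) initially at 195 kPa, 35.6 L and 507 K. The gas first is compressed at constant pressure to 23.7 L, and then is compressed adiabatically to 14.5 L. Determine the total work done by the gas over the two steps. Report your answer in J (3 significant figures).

W_total ≈ -5010 J

Step 1 (isobaric): W = PΔV = (195 kPa)(23.7 − 35.6 L) = -2321 J.
After step 1: P = 195 kPa, V = 23.7 L, T = 337.5 K.
Step 2 (adiabatic): W = (P₁V₁ − P₂V₂)/(γ−1) = (4622 − 6413)/0.667 = -2687 J.
W_total = -2321 − 2687 = -5007 J.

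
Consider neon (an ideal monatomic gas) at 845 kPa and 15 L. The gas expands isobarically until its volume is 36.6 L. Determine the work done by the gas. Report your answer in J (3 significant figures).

W ≈ 18300 J

Isobaric: W = P ΔV.
W = (845 kPa)(36.6 − 15 L) = (845)(21.6) = 18252 J.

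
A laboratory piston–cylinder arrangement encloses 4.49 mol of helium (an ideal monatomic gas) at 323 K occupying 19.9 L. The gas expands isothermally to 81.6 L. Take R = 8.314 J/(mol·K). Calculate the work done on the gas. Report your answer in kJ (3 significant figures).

Isothermal: W = nRT ln(V₂/V₁).
W = (4.49)(8.314)(323) × ln(81.6/19.9)
  = 12058 × 1.411
W_by_gas = 17015 J; work on gas = −W_by = -17015 J.

W ≈ -17.0 kJ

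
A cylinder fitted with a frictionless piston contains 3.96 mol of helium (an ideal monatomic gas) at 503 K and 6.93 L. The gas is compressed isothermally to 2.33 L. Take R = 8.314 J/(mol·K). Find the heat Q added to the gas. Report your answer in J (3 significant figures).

Q ≈ -18100 J

Isothermal ⇒ ΔU = 0, so Q = W = nRT ln(V₂/V₁).
Q = (3.96)(8.314)(503) ln(2.33/6.93) = 16560 × -1.09 = -18051 J.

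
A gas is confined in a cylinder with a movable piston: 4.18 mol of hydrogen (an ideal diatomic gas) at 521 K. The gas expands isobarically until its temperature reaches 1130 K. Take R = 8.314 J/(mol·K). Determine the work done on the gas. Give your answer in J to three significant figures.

W ≈ -21200 J

Isobaric: W = P ΔV = nR ΔT.
W = (4.18)(8.314)(1130 − 521) = 21164 J.
Work on gas = −W_by = -21164 J.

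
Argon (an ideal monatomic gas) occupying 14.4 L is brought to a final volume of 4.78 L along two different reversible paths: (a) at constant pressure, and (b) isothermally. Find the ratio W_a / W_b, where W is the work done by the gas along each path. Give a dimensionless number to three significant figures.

W_a / W_b ≈ 0.606

Path (a) isobaric: W = P₁(V₂ − V₁) → W_a/(P₁V₁) = -0.6681.
Path (b) isothermal: W = P₁V₁ ln(V₂/V₁) → W_b/(P₁V₁) = -1.103.
W_a / W_b = -0.6681 / -1.103 = 0.6058.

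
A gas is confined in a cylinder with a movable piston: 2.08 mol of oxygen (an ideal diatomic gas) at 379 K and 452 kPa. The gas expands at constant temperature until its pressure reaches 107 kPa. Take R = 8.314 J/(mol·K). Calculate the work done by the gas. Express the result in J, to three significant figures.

W ≈ 9440 J

Isothermal process: W = nRT ln(V₂/V₁) = nRT ln(P₁/P₂).
W = (2.08)(8.314)(379) × ln(452/107)
  = 6554 × ln(4.224) = 6554 × 1.441
W_by_gas = 9443 J.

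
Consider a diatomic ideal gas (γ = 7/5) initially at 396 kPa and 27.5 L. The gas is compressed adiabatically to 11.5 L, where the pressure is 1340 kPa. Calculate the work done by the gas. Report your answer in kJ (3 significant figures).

Adiabatic: W = (P₁V₁ − P₂V₂)/(γ − 1) with γ = 7/5.
P₁V₁ = 10890 J, P₂V₂ = 15410 J.
W = (10890 − 15410) / 0.4 = -11300 J.

W ≈ -11.3 kJ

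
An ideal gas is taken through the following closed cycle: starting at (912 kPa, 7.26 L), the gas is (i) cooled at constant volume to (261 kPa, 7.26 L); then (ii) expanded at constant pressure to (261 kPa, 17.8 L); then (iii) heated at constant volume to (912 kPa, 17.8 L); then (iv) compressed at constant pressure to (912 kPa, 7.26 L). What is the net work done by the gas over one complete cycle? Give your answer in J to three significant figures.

Constant-volume legs do no work.
W(ii) = (261)(17.8 − 7.26) = 2751 J; W(iv) = (912)(7.26 − 17.8) = -9612 J.
W_net = 2751 − 9612 = -6862 J (the counter-clockwise enclosed area).

W_net ≈ -6860 J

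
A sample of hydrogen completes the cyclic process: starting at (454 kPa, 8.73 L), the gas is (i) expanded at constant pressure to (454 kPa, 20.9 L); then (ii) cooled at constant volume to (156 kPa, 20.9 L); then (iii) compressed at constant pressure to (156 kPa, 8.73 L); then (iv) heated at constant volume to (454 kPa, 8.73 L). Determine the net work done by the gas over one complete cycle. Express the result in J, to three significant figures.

Constant-volume legs do no work.
W(i) = (454)(20.9 − 8.73) = 5525 J; W(iii) = (156)(8.73 − 20.9) = -1899 J.
W_net = 5525 − 1899 = 3627 J (the clockwise enclosed area).

W_net ≈ 3630 J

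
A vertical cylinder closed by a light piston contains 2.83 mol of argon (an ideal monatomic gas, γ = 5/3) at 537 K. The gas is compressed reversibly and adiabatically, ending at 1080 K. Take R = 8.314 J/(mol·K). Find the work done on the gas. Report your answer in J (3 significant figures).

W ≈ 19200 J

Adiabatic ⇒ Q = 0, so W_by = −ΔU = nCᵥ(T₁ − T₂).
Cᵥ = 3R/2 = 12.47 J/(mol·K).
W = (2.83)(12.47)(537 − 1080) = -19164 J.
Work on gas = −W_by = 19164 J.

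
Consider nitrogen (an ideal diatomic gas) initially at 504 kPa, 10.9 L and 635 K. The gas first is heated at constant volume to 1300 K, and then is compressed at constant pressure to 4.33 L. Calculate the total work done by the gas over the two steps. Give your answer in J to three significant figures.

Step 1 (isochoric): W = 0 (constant volume).
After step 1: P = 1032 kPa (V unchanged).
Step 2 (isobaric): W = PΔV = (1032 kPa)(4.33 − 10.9 L) = -6779 J.
W_total = 0 − 6779 = -6779 J.

W_total ≈ -6780 J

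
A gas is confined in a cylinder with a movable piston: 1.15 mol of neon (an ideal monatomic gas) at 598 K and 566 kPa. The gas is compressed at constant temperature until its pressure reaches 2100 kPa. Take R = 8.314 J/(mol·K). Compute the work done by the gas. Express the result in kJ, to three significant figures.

Isothermal process: W = nRT ln(V₂/V₁) = nRT ln(P₁/P₂).
W = (1.15)(8.314)(598) × ln(566/2100)
  = 5718 × ln(0.2695) = 5718 × -1.311
W_by_gas = -7496 J.

W ≈ -7.50 kJ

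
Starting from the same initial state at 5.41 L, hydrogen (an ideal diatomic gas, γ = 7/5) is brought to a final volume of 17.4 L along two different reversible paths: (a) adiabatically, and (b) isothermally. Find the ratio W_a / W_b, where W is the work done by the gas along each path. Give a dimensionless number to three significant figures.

W_a / W_b ≈ 0.799

Path (a) adiabatic: W = P₁V₁(1 − (V₁/V₂)^(γ−1))/(γ−1) → W_a/(P₁V₁) = 0.9333.
Path (b) isothermal: W = P₁V₁ ln(V₂/V₁) → W_b/(P₁V₁) = 1.168.
W_a / W_b = 0.9333 / 1.168 = 0.7989.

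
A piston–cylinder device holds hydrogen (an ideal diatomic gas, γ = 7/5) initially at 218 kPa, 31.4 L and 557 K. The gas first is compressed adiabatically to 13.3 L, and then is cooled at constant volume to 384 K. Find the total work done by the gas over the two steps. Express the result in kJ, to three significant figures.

Step 1 (adiabatic): W = (P₁V₁ − P₂V₂)/(γ−1) = (6845 − 9652)/0.4 = -7017 J.
Step 2 (isochoric): W = 0 (constant volume).
W_total = -7017 + 0 = -7017 J.

W_total ≈ -7.02 kJ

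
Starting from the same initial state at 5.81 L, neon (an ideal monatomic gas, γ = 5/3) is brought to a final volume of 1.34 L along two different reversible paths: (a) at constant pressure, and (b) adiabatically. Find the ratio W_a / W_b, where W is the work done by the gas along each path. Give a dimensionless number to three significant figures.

W_a / W_b ≈ 0.309

Path (a) isobaric: W = P₁(V₂ − V₁) → W_a/(P₁V₁) = -0.7694.
Path (b) adiabatic: W = P₁V₁(1 − (V₁/V₂)^(γ−1))/(γ−1) → W_b/(P₁V₁) = -2.488.
W_a / W_b = -0.7694 / -2.488 = 0.3092.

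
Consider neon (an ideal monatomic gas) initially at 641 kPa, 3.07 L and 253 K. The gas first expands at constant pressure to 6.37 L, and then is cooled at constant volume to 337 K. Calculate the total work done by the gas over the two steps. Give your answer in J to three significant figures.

W_total ≈ 2120 J

Step 1 (isobaric): W = PΔV = (641 kPa)(6.37 − 3.07 L) = 2115 J.
Step 2 (isochoric): W = 0 (constant volume).
W_total = 2115 + 0 = 2115 J.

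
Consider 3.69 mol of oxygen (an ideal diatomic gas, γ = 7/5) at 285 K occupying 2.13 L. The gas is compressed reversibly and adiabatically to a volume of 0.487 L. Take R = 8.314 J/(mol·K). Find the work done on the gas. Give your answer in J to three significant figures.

Adiabatic: TV^(γ−1) = const with γ = 7/5.
T₂ = T₁ (V₁/V₂)^(γ−1) = 285 × (2.13/0.487)^0.4 = 285 × 1.804 = 514.3 K.
W_by = nCᵥ(T₁ − T₂) = (3.69)(20.79)(285 − 514.3) = -17584 J.
Work on gas = −W_by = 17584 J.

W ≈ 17600 J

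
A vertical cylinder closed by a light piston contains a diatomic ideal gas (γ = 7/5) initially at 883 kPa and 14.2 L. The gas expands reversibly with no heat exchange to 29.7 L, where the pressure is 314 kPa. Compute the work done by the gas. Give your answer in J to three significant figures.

Adiabatic: W = (P₁V₁ − P₂V₂)/(γ − 1) with γ = 7/5.
P₁V₁ = 12539 J, P₂V₂ = 9326 J.
W = (12539 − 9326) / 0.4 = 8032 J.

W ≈ 8030 J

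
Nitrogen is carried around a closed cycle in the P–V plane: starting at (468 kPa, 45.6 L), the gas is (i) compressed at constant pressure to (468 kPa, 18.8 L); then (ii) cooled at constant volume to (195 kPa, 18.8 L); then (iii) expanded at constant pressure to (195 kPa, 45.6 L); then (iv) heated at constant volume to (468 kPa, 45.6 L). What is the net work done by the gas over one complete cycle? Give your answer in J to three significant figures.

W_net ≈ -7320 J

Constant-volume legs do no work.
W(i) = (468)(18.8 − 45.6) = -12542 J; W(iii) = (195)(45.6 − 18.8) = 5226 J.
W_net = -12542 + 5226 = -7316 J (the counter-clockwise enclosed area).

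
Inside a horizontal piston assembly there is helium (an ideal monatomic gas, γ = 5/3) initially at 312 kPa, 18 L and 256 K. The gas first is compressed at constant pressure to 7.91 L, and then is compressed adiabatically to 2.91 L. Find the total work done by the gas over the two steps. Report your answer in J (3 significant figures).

W_total ≈ -6660 J

Step 1 (isobaric): W = PΔV = (312 kPa)(7.91 − 18 L) = -3148 J.
After step 1: P = 312 kPa, V = 7.91 L, T = 112.5 K.
Step 2 (adiabatic): W = (P₁V₁ − P₂V₂)/(γ−1) = (2468 − 4807)/0.667 = -3508 J.
W_total = -3148 − 3508 = -6656 J.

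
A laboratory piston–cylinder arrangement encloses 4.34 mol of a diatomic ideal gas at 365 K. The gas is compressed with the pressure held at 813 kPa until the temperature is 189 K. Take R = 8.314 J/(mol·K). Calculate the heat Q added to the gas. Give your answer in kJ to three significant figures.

Isobaric: W = nRΔT = (4.34)(8.314)(-176) = -6351 J.
ΔU = nCᵥΔT with Cᵥ = 5R/2: ΔU = (4.34)(20.79)(-176) = -15876 J.
Q = ΔU + W = -15876 − 6351 = -22227 J.

Q ≈ -22.2 kJ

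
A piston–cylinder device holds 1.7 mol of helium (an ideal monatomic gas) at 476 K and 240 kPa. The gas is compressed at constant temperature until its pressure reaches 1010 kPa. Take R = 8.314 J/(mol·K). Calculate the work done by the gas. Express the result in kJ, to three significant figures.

Isothermal process: W = nRT ln(V₂/V₁) = nRT ln(P₁/P₂).
W = (1.7)(8.314)(476) × ln(240/1010)
  = 6728 × ln(0.2376) = 6728 × -1.437
W_by_gas = -9668 J.

W ≈ -9.67 kJ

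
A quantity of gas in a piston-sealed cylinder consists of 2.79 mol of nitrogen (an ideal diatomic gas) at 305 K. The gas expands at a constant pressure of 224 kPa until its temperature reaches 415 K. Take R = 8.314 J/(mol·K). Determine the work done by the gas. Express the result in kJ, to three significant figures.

Isobaric: W = P ΔV = nR ΔT.
W = (2.79)(8.314)(415 − 305) = 2552 J.

W ≈ 2.55 kJ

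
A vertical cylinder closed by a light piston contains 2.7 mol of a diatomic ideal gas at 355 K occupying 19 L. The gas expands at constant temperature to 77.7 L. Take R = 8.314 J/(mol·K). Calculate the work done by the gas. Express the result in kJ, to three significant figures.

Isothermal: W = nRT ln(V₂/V₁).
W = (2.7)(8.314)(355) × ln(77.7/19)
  = 7969 × 1.408
W_by_gas = 11224 J.

W ≈ 11.2 kJ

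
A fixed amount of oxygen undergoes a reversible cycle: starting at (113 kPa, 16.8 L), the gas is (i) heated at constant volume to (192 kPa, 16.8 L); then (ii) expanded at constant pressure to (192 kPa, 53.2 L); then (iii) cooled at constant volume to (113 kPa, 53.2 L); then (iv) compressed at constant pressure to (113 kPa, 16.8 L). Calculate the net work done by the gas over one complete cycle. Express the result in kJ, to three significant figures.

W_net ≈ 2.88 kJ

Constant-volume legs do no work.
W(ii) = (192)(53.2 − 16.8) = 6989 J; W(iv) = (113)(16.8 − 53.2) = -4113 J.
W_net = 6989 − 4113 = 2876 J (the clockwise enclosed area).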